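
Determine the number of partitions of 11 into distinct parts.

Enumerating:
11
1+10
2+9
3+8
1+2+8
4+7
1+3+7
5+6
1+4+6
2+3+6
2+4+5
1+2+3+5
That's 12 in total.

12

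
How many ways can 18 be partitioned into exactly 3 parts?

There are too many to list fully; the first 12 (by largest part) are:
16+1+1
15+2+1
14+3+1
14+2+2
13+4+1
13+3+2
12+5+1
12+4+2
12+3+3
11+6+1
11+5+2
11+4+3
…and 15 more, for 27 total.

27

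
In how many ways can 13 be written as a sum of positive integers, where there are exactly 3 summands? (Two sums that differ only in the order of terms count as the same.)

14

They are:
1 + 1 + 11
1 + 2 + 10
1 + 3 + 9
2 + 2 + 9
1 + 4 + 8
2 + 3 + 8
1 + 5 + 7
2 + 4 + 7
3 + 3 + 7
1 + 6 + 6
2 + 5 + 6
3 + 4 + 6
3 + 5 + 5
4 + 4 + 5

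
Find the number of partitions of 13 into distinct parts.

18

Enumerating:
13
12+1
11+2
10+3
10+2+1
9+4
9+3+1
8+5
8+4+1
8+3+2
7+6
7+5+1
7+4+2
7+3+2+1
6+5+2
6+4+3
6+4+2+1
5+4+3+1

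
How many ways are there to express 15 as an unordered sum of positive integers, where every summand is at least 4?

The partitions of 15 that satisfy the conditions:
15
4+11
5+10
6+9
7+8
4+4+7
4+5+6
5+5+5
That's 8 in total.

8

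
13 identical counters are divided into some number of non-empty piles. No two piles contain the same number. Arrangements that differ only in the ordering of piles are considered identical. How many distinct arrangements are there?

18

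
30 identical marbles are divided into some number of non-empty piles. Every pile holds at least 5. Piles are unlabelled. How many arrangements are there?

A partial list (first 12 by largest part):
30
25,5
24,6
23,7
22,8
21,9
20,10
20,5,5
19,11
19,6,5
18,12
18,7,5
…and 58 more, for 70 total.

70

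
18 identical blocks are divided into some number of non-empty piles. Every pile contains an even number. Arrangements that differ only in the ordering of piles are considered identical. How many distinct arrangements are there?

30

There are too many to list fully; the first 12 (by largest part) are:
18
16,2
14,4
14,2,2
12,6
12,4,2
12,2,2,2
10,8
10,6,2
10,4,4
10,4,2,2
10,2,2,2,2
…and 18 more, for 30 total.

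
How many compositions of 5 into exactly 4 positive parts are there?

4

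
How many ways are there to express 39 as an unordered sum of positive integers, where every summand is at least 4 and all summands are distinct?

174

A full systematic count gives 174.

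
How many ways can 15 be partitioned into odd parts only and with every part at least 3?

5

Enumerating:
15
3, 3, 9
3, 5, 7
5, 5, 5
3, 3, 3, 3, 3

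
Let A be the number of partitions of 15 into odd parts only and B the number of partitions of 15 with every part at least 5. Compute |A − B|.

Partitions of 15 into odd parts only: 27.
Partitions of 15 with every part at least 5: 5.
|27 − 5| = 22.

22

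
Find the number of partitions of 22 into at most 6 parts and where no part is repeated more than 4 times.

387

Enumerating by decreasing first part gives 387 partitions in all.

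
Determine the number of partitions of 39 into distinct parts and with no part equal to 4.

Systematic enumeration (by largest part, then next-largest, …) yields 613.

613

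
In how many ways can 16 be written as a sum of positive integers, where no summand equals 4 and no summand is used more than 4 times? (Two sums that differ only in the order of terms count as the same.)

There are 104 such partitions.

104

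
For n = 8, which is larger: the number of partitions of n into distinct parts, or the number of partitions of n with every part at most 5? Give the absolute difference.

12

Partitions of 8 into distinct parts: 6.
Partitions of 8 with every part at most 5: 18.
|6 − 18| = 12.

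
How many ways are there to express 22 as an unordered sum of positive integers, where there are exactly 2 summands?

Listing the qualifying partitions of 22:
21,1
20,2
19,3
18,4
17,5
16,6
15,7
14,8
13,9
12,10
11,11
That's 11 in total.

11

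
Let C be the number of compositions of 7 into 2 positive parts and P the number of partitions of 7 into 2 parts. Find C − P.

Compositions: C(6,1) = 6.
Unordered (partitions into 2 parts): 3.
Difference: 6 − 3 = 3.

3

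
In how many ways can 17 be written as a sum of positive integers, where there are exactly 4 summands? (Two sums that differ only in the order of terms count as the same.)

A partial list (first 12 by largest part):
14,1,1,1
13,2,1,1
12,3,1,1
12,2,2,1
11,4,1,1
11,3,2,1
11,2,2,2
10,5,1,1
10,4,2,1
10,3,3,1
10,3,2,2
9,6,1,1
…and 27 more, for 39 total.

39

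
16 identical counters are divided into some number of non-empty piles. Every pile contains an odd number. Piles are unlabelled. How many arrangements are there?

There are too many to list fully; the first 12 (by largest part) are:
1 + 15
3 + 13
1 + 1 + 1 + 13
5 + 11
1 + 1 + 3 + 11
1 + 1 + 1 + 1 + 1 + 11
7 + 9
1 + 1 + 5 + 9
1 + 3 + 3 + 9
1 + 1 + 1 + 1 + 3 + 9
1 + 1 + 1 + 1 + 1 + 1 + 1 + 9
1 + 1 + 7 + 7
…and 20 more, for 32 total.

32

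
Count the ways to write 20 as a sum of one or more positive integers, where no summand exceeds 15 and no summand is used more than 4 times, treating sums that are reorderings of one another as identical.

Counting exhaustively, 397 partitions satisfy the conditions.

397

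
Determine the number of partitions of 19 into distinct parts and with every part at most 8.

Enumerating:
8 + 7 + 4
8 + 7 + 3 + 1
8 + 6 + 5
8 + 6 + 4 + 1
8 + 6 + 3 + 2
8 + 5 + 4 + 2
8 + 5 + 3 + 2 + 1
7 + 6 + 5 + 1
7 + 6 + 4 + 2
7 + 6 + 3 + 2 + 1
7 + 5 + 4 + 3
7 + 5 + 4 + 2 + 1
6 + 5 + 4 + 3 + 1

13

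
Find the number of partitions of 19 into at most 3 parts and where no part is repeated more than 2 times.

40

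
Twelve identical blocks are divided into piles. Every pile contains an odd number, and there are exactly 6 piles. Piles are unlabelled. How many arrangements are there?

Enumerating:
1+1+1+1+1+7
1+1+1+1+3+5
1+1+1+3+3+3

3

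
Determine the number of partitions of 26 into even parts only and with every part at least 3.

Enumerating:
26
22 + 4
20 + 6
18 + 8
18 + 4 + 4
16 + 10
16 + 6 + 4
14 + 12
14 + 8 + 4
14 + 6 + 6
14 + 4 + 4 + 4
12 + 10 + 4
12 + 8 + 6
12 + 6 + 4 + 4
10 + 10 + 6
10 + 8 + 8
10 + 8 + 4 + 4
10 + 6 + 6 + 4
10 + 4 + 4 + 4 + 4
8 + 8 + 6 + 4
8 + 6 + 6 + 6
8 + 6 + 4 + 4 + 4
6 + 6 + 6 + 4 + 4
6 + 4 + 4 + 4 + 4 + 4
Counting gives 24.

24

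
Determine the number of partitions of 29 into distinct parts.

256

There are 256 such partitions.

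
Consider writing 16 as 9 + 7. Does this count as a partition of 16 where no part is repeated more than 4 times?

The parts sum to 16, and the condition 'no summand is used more than 4 times' holds.

Yes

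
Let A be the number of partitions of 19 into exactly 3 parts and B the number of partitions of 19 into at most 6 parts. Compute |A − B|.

Partitions of 19 into exactly 3 parts: 30.
Partitions of 19 into at most 6 parts: 235.
|30 − 235| = 205.

205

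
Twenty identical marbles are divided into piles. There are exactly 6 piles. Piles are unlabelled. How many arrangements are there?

Enumerating by decreasing first part gives 90 partitions in all.

90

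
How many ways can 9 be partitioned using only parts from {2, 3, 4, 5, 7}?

The partitions of 9 that satisfy the conditions:
7,2
5,4
5,2,2
4,3,2
3,3,3
3,2,2,2

6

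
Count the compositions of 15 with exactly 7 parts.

Equivalently, choose which 6 of the 14 gaps become plus signs: C(14,6) = 3003.

3003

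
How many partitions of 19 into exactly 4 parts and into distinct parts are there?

18

Enumerating:
13 + 3 + 2 + 1
12 + 4 + 2 + 1
11 + 5 + 2 + 1
11 + 4 + 3 + 1
10 + 6 + 2 + 1
10 + 5 + 3 + 1
10 + 4 + 3 + 2
9 + 7 + 2 + 1
9 + 6 + 3 + 1
9 + 5 + 4 + 1
9 + 5 + 3 + 2
8 + 7 + 3 + 1
8 + 6 + 4 + 1
8 + 6 + 3 + 2
8 + 5 + 4 + 2
7 + 6 + 5 + 1
7 + 6 + 4 + 2
7 + 5 + 4 + 3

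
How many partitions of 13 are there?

101

Counting exhaustively, 101 partitions satisfy the conditions.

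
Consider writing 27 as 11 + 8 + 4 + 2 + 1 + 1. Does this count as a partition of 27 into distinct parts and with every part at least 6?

The parts sum to 27, and the condition 'all summands are distinct' is violated.

No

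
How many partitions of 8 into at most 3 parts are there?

10

They are:
8
1 + 7
2 + 6
1 + 1 + 6
3 + 5
1 + 2 + 5
4 + 4
1 + 3 + 4
2 + 2 + 4
2 + 3 + 3
Counting gives 10.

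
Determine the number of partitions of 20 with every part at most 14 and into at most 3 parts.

32

A partial list (first 12 by largest part):
14 + 6
14 + 5 + 1
14 + 4 + 2
14 + 3 + 3
13 + 7
13 + 6 + 1
13 + 5 + 2
13 + 4 + 3
12 + 8
12 + 7 + 1
12 + 6 + 2
12 + 5 + 3
…and 20 more, for 32 total.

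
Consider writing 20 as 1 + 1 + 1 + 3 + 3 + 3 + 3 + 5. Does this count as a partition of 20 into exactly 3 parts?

No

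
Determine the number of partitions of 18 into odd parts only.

46

A partial list (first 12 by largest part):
1,17
3,15
1,1,1,15
5,13
1,1,3,13
1,1,1,1,1,13
7,11
1,1,5,11
1,3,3,11
1,1,1,1,3,11
1,1,1,1,1,1,1,11
9,9
…and 34 more, for 46 total.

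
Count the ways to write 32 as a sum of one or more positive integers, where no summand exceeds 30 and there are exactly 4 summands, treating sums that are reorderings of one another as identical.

249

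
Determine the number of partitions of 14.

Direct enumeration gives 135 partitions.

135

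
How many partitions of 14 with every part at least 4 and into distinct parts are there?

Listing the qualifying partitions of 14:
14
10+4
9+5
8+6
That's 4 in total.

4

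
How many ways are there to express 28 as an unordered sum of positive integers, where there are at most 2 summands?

15

Listing the qualifying partitions of 28:
28
27+1
26+2
25+3
24+4
23+5
22+6
21+7
20+8
19+9
18+10
17+11
16+12
15+13
14+14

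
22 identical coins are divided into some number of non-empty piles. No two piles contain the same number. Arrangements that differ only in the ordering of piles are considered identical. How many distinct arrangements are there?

89

Direct enumeration gives 89 partitions.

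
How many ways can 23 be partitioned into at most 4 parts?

Systematic enumeration (by largest part, then next-largest, …) yields 150.

150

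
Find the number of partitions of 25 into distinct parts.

142

Counting exhaustively, 142 partitions satisfy the conditions.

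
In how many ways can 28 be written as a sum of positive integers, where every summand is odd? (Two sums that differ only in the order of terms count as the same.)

A full systematic count gives 222.

222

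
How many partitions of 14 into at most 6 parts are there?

90

Direct enumeration gives 90 partitions.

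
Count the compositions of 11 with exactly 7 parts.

210

Place 6 bars in the 10 internal gaps of a row of 11 dots: C(10,6) = 210.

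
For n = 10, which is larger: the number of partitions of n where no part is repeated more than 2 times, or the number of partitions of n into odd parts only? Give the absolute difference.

Partitions of 10 where no part is repeated more than 2 times: 22.
Partitions of 10 into odd parts only: 10.
|22 − 10| = 12.

12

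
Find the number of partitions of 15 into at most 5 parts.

Systematic enumeration (by largest part, then next-largest, …) yields 84.

84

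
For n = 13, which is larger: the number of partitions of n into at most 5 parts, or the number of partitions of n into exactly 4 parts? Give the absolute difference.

39

Partitions of 13 into at most 5 parts: 57.
Partitions of 13 into exactly 4 parts: 18.
|57 − 18| = 39.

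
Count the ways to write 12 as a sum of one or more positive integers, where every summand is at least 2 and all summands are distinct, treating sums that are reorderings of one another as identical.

The partitions of 12 that satisfy the conditions:
12
10 + 2
9 + 3
8 + 4
7 + 5
7 + 3 + 2
6 + 4 + 2
5 + 4 + 3
Counting gives 8.

8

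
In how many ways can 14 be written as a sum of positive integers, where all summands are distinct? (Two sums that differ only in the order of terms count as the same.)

Enumerating:
14
13, 1
12, 2
11, 3
11, 2, 1
10, 4
10, 3, 1
9, 5
9, 4, 1
9, 3, 2
8, 6
8, 5, 1
8, 4, 2
8, 3, 2, 1
7, 6, 1
7, 5, 2
7, 4, 3
7, 4, 2, 1
6, 5, 3
6, 5, 2, 1
6, 4, 3, 1
5, 4, 3, 2

22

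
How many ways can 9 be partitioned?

30

There are too many to list fully; the first 12 (by largest part) are:
9
8,1
7,2
7,1,1
6,3
6,2,1
6,1,1,1
5,4
5,3,1
5,2,2
5,2,1,1
5,1,1,1,1
…and 18 more, for 30 total.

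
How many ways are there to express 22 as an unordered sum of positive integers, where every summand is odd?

89

A full systematic count gives 89.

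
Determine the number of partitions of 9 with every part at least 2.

They are:
9
7+2
6+3
5+4
5+2+2
4+3+2
3+3+3
3+2+2+2

8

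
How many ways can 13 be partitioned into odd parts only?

Enumerating:
13
1, 1, 11
1, 3, 9
1, 1, 1, 1, 9
1, 5, 7
3, 3, 7
1, 1, 1, 3, 7
1, 1, 1, 1, 1, 1, 7
3, 5, 5
1, 1, 1, 5, 5
1, 1, 3, 3, 5
1, 1, 1, 1, 1, 3, 5
1, 1, 1, 1, 1, 1, 1, 1, 5
1, 3, 3, 3, 3
1, 1, 1, 1, 3, 3, 3
1, 1, 1, 1, 1, 1, 1, 3, 3
1, 1, 1, 1, 1, 1, 1, 1, 1, 1, 3
1, 1, 1, 1, 1, 1, 1, 1, 1, 1, 1, 1, 1

18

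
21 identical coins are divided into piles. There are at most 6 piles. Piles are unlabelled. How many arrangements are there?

331

A full systematic count gives 331.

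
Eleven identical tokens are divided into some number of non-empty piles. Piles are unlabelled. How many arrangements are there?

56

A partial list (first 12 by largest part):
11
10, 1
9, 2
9, 1, 1
8, 3
8, 2, 1
8, 1, 1, 1
7, 4
7, 3, 1
7, 2, 2
7, 2, 1, 1
7, 1, 1, 1, 1
…and 44 more, for 56 total.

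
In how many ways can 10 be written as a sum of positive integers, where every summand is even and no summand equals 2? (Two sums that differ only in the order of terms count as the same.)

Enumerating:
10
4 + 6
Counting gives 2.

2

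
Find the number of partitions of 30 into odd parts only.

A full systematic count gives 296.

296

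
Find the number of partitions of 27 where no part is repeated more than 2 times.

There are 731 such partitions.

731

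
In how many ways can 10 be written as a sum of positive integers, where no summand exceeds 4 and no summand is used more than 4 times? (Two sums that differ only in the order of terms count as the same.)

Enumerating:
4, 4, 2
4, 4, 1, 1
4, 3, 3
4, 3, 2, 1
4, 3, 1, 1, 1
4, 2, 2, 2
4, 2, 2, 1, 1
4, 2, 1, 1, 1, 1
3, 3, 3, 1
3, 3, 2, 2
3, 3, 2, 1, 1
3, 3, 1, 1, 1, 1
3, 2, 2, 2, 1
3, 2, 2, 1, 1, 1
2, 2, 2, 2, 1, 1
2, 2, 2, 1, 1, 1, 1

16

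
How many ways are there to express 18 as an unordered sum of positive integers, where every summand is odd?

A partial list (first 12 by largest part):
1 + 17
3 + 15
1 + 1 + 1 + 15
5 + 13
1 + 1 + 3 + 13
1 + 1 + 1 + 1 + 1 + 13
7 + 11
1 + 1 + 5 + 11
1 + 3 + 3 + 11
1 + 1 + 1 + 1 + 3 + 11
1 + 1 + 1 + 1 + 1 + 1 + 1 + 11
9 + 9
…and 34 more, for 46 total.

46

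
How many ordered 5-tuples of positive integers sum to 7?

15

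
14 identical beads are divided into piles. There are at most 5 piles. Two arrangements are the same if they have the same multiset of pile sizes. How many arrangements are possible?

There are too many to list fully; the first 12 (by largest part) are:
14
13,1
12,2
12,1,1
11,3
11,2,1
11,1,1,1
10,4
10,3,1
10,2,2
10,2,1,1
10,1,1,1,1
…and 58 more, for 70 total.

70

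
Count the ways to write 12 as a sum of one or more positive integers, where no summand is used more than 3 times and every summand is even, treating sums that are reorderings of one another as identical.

9

Enumerating:
12
10,2
8,4
8,2,2
6,6
6,4,2
6,2,2,2
4,4,4
4,4,2,2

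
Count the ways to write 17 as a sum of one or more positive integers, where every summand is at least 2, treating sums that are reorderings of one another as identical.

66

A partial list (first 12 by largest part):
17
15 + 2
14 + 3
13 + 4
13 + 2 + 2
12 + 5
12 + 3 + 2
11 + 6
11 + 4 + 2
11 + 3 + 3
11 + 2 + 2 + 2
10 + 7
…and 54 more, for 66 total.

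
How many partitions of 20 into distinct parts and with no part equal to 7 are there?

50

There are too many to list fully; the first 12 (by largest part) are:
20
19, 1
18, 2
17, 3
17, 2, 1
16, 4
16, 3, 1
15, 5
15, 4, 1
15, 3, 2
14, 6
14, 5, 1
…and 38 more, for 50 total.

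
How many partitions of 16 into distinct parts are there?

A partial list (first 12 by largest part):
16
1 + 15
2 + 14
3 + 13
1 + 2 + 13
4 + 12
1 + 3 + 12
5 + 11
1 + 4 + 11
2 + 3 + 11
6 + 10
1 + 5 + 10
…and 20 more, for 32 total.

32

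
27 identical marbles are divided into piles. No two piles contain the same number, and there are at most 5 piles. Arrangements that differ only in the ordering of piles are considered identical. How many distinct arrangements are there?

181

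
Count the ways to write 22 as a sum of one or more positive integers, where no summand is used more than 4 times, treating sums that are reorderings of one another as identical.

628

There are 628 such partitions.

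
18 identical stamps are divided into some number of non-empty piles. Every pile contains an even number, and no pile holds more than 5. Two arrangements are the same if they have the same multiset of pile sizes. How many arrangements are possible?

5

Enumerating:
4+4+4+4+2
4+4+4+2+2+2
4+4+2+2+2+2+2
4+2+2+2+2+2+2+2
2+2+2+2+2+2+2+2+2
Counting gives 5.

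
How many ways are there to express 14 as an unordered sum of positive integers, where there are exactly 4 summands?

Listing the qualifying partitions of 14:
11 + 1 + 1 + 1
10 + 2 + 1 + 1
9 + 3 + 1 + 1
9 + 2 + 2 + 1
8 + 4 + 1 + 1
8 + 3 + 2 + 1
8 + 2 + 2 + 2
7 + 5 + 1 + 1
7 + 4 + 2 + 1
7 + 3 + 3 + 1
7 + 3 + 2 + 2
6 + 6 + 1 + 1
6 + 5 + 2 + 1
6 + 4 + 3 + 1
6 + 4 + 2 + 2
6 + 3 + 3 + 2
5 + 5 + 3 + 1
5 + 5 + 2 + 2
5 + 4 + 4 + 1
5 + 4 + 3 + 2
5 + 3 + 3 + 3
4 + 4 + 4 + 2
4 + 4 + 3 + 3

23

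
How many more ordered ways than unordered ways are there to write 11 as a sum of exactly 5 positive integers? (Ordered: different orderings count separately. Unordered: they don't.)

200

Ordered (compositions into 5 parts): C(10,4) = 210.
Partitions of 11 into exactly 5 parts: 10.
Difference: 210 − 10 = 200.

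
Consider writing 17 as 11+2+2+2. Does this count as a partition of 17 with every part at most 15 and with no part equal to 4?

Yes

The parts sum to 17, and the condition 'no summand exceeds 15' holds; the condition 'no summand equals 4' holds.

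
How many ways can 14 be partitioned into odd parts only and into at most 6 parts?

15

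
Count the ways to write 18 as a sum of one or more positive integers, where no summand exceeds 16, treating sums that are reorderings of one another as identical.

Systematic enumeration (by largest part, then next-largest, …) yields 383.

383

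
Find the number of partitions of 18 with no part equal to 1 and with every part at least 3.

There are too many to list fully; the first 12 (by largest part) are:
18
15, 3
14, 4
13, 5
12, 6
12, 3, 3
11, 7
11, 4, 3
10, 8
10, 5, 3
10, 4, 4
9, 9
…and 21 more, for 33 total.

33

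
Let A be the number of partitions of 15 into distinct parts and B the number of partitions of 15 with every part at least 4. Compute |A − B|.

19

Partitions of 15 into distinct parts: 27.
Partitions of 15 with every part at least 4: 8.
|27 − 8| = 19.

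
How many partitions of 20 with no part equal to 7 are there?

526

A full systematic count gives 526.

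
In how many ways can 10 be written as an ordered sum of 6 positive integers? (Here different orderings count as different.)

A composition of 10 into 6 positive parts is chosen by placing 5 dividers among the 9 gaps between 10 units: C(9,5) = 126.

126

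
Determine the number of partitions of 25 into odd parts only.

There are 142 such partitions.

142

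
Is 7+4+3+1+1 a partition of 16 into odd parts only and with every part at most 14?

No

The parts sum to 16, and the condition 'every summand is odd' is violated.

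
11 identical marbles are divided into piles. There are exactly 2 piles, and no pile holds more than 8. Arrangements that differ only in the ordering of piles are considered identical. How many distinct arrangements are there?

3

The partitions of 11 that satisfy the conditions:
8+3
7+4
6+5
That's 3 in total.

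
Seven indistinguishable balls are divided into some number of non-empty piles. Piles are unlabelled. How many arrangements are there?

15

Listing the qualifying partitions of 7:
7
6 + 1
5 + 2
5 + 1 + 1
4 + 3
4 + 2 + 1
4 + 1 + 1 + 1
3 + 3 + 1
3 + 2 + 2
3 + 2 + 1 + 1
3 + 1 + 1 + 1 + 1
2 + 2 + 2 + 1
2 + 2 + 1 + 1 + 1
2 + 1 + 1 + 1 + 1 + 1
1 + 1 + 1 + 1 + 1 + 1 + 1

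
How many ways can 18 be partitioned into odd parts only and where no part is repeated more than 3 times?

21

They are:
1 + 17
3 + 15
1 + 1 + 1 + 15
5 + 13
1 + 1 + 3 + 13
7 + 11
1 + 1 + 5 + 11
1 + 3 + 3 + 11
9 + 9
1 + 1 + 7 + 9
1 + 3 + 5 + 9
3 + 3 + 3 + 9
1 + 1 + 1 + 3 + 3 + 9
1 + 3 + 7 + 7
1 + 5 + 5 + 7
3 + 3 + 5 + 7
1 + 1 + 1 + 3 + 5 + 7
1 + 1 + 3 + 3 + 3 + 7
3 + 5 + 5 + 5
1 + 1 + 1 + 5 + 5 + 5
1 + 1 + 3 + 3 + 5 + 5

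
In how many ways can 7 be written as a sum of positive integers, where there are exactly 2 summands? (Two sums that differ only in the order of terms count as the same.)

The partitions of 7 that satisfy the conditions:
6, 1
5, 2
4, 3
That's 3 in total.

3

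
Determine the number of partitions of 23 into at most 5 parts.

291

Systematic enumeration (by largest part, then next-largest, …) yields 291.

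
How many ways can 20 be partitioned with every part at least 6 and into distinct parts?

The partitions of 20 that satisfy the conditions:
20
14+6
13+7
12+8
11+9

5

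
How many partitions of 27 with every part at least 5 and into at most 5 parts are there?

A partial list (first 12 by largest part):
27
22, 5
21, 6
20, 7
19, 8
18, 9
17, 10
17, 5, 5
16, 11
16, 6, 5
15, 12
15, 7, 5
…and 30 more, for 42 total.

42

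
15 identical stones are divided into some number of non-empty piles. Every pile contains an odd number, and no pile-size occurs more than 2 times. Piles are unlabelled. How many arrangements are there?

Listing the qualifying partitions of 15:
15
13, 1, 1
11, 3, 1
9, 5, 1
9, 3, 3
7, 7, 1
7, 5, 3
7, 3, 3, 1, 1
5, 5, 3, 1, 1
Counting gives 9.

9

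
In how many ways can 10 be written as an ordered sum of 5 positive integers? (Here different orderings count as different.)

126

Place 4 bars in the 9 internal gaps of a row of 10 dots: C(9,4) = 126.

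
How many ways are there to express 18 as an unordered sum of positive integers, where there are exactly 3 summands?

27

There are too many to list fully; the first 12 (by largest part) are:
1 + 1 + 16
1 + 2 + 15
1 + 3 + 14
2 + 2 + 14
1 + 4 + 13
2 + 3 + 13
1 + 5 + 12
2 + 4 + 12
3 + 3 + 12
1 + 6 + 11
2 + 5 + 11
3 + 4 + 11
…and 15 more, for 27 total.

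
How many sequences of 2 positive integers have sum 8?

Place 1 bars in the 7 internal gaps of a row of 8 dots: C(7,1) = 7.

7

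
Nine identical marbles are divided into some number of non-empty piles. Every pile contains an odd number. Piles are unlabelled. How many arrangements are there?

Enumerating:
9
7+1+1
5+3+1
5+1+1+1+1
3+3+3
3+3+1+1+1
3+1+1+1+1+1+1
1+1+1+1+1+1+1+1+1

8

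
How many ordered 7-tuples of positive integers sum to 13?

924

Place 6 bars in the 12 internal gaps of a row of 13 dots: C(12,6) = 924.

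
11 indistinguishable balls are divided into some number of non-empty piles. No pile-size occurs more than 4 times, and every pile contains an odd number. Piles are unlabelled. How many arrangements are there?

The partitions of 11 that satisfy the conditions:
11
9,1,1
7,3,1
7,1,1,1,1
5,5,1
5,3,3
5,3,1,1,1
3,3,3,1,1

8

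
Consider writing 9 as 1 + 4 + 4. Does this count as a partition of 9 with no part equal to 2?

Yes

The parts sum to 9, and the condition 'no summand equals 2' holds.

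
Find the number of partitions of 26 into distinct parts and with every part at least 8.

Enumerating:
26
18,8
17,9
16,10
15,11
14,12
That's 6 in total.

6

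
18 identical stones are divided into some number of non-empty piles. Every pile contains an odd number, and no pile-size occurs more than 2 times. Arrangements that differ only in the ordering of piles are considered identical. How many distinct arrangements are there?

Enumerating:
17,1
15,3
13,5
13,3,1,1
11,7
11,5,1,1
11,3,3,1
9,9
9,7,1,1
9,5,3,1
7,7,3,1
7,5,5,1
7,5,3,3
5,5,3,3,1,1

14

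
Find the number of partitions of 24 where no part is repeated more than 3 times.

Systematic enumeration (by largest part, then next-largest, …) yields 722.

722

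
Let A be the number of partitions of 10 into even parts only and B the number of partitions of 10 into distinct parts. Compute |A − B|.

Partitions of 10 into even parts only: 7.
Partitions of 10 into distinct parts: 10.
|7 − 10| = 3.

3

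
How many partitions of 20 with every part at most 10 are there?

A full systematic count gives 530.

530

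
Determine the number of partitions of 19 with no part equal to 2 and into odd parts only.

54

There are too many to list fully; the first 12 (by largest part) are:
19
17, 1, 1
15, 3, 1
15, 1, 1, 1, 1
13, 5, 1
13, 3, 3
13, 3, 1, 1, 1
13, 1, 1, 1, 1, 1, 1
11, 7, 1
11, 5, 3
11, 5, 1, 1, 1
11, 3, 3, 1, 1
…and 42 more, for 54 total.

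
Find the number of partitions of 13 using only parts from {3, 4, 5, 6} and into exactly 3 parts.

3

Listing the qualifying partitions of 13:
6 + 4 + 3
5 + 5 + 3
5 + 4 + 4
Counting gives 3.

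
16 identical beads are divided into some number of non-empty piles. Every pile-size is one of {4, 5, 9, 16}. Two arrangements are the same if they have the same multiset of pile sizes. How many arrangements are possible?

The partitions of 16 that satisfy the conditions:
16
4,4,4,4

2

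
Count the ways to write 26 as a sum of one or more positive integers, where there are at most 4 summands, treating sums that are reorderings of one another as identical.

Systematic enumeration (by largest part, then next-largest, …) yields 206.

206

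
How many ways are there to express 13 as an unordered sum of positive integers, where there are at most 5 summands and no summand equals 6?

46

There are too many to list fully; the first 12 (by largest part) are:
13
1+12
2+11
1+1+11
3+10
1+2+10
1+1+1+10
4+9
1+3+9
2+2+9
1+1+2+9
1+1+1+1+9
…and 34 more, for 46 total.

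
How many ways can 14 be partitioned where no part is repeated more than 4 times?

Counting exhaustively, 100 partitions satisfy the conditions.

100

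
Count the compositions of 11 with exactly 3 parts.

45

By stars and bars with positive parts, the count is C(10,2) = 45.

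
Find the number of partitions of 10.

42

There are too many to list fully; the first 12 (by largest part) are:
10
9,1
8,2
8,1,1
7,3
7,2,1
7,1,1,1
6,4
6,3,1
6,2,2
6,2,1,1
6,1,1,1,1
…and 30 more, for 42 total.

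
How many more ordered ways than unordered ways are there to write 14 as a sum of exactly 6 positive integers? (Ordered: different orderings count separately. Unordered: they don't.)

Ordered (compositions into 6 parts): C(13,5) = 1287.
Unordered (partitions into 6 parts): 20.
Difference: 1287 − 20 = 1267.

1267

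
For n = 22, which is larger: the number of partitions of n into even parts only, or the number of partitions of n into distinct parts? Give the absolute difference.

33

Partitions of 22 into even parts only: 56.
Partitions of 22 into distinct parts: 89.
|56 − 89| = 33.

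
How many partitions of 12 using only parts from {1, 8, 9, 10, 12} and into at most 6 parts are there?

4

The partitions of 12 that satisfy the conditions:
12
1, 1, 10
1, 1, 1, 9
1, 1, 1, 1, 8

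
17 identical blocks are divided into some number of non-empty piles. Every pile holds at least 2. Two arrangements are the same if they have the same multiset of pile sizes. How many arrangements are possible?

66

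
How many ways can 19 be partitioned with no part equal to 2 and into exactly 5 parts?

31

A partial list (first 12 by largest part):
15,1,1,1,1
13,3,1,1,1
12,4,1,1,1
11,5,1,1,1
11,3,3,1,1
10,6,1,1,1
10,4,3,1,1
9,7,1,1,1
9,5,3,1,1
9,4,4,1,1
9,3,3,3,1
8,8,1,1,1
…and 19 more, for 31 total.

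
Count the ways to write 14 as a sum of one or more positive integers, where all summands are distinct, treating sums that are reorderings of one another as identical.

The partitions of 14 that satisfy the conditions:
14
1,13
2,12
3,11
1,2,11
4,10
1,3,10
5,9
1,4,9
2,3,9
6,8
1,5,8
2,4,8
1,2,3,8
1,6,7
2,5,7
3,4,7
1,2,4,7
3,5,6
1,2,5,6
1,3,4,6
2,3,4,5
Counting gives 22.

22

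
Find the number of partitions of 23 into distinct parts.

104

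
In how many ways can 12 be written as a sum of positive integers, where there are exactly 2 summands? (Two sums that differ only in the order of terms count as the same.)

They are:
11, 1
10, 2
9, 3
8, 4
7, 5
6, 6

6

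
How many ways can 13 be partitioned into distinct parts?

Listing the qualifying partitions of 13:
13
12 + 1
11 + 2
10 + 3
10 + 2 + 1
9 + 4
9 + 3 + 1
8 + 5
8 + 4 + 1
8 + 3 + 2
7 + 6
7 + 5 + 1
7 + 4 + 2
7 + 3 + 2 + 1
6 + 5 + 2
6 + 4 + 3
6 + 4 + 2 + 1
5 + 4 + 3 + 1

18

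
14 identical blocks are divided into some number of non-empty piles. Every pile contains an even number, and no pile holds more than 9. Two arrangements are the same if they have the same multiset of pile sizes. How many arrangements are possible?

11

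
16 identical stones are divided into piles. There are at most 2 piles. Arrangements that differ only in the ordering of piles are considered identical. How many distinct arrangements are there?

9

The partitions of 16 that satisfy the conditions:
16
15+1
14+2
13+3
12+4
11+5
10+6
9+7
8+8
That's 9 in total.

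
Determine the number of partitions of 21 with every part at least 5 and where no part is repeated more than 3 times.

15

They are:
21
16, 5
15, 6
14, 7
13, 8
12, 9
11, 10
11, 5, 5
10, 6, 5
9, 7, 5
9, 6, 6
8, 8, 5
8, 7, 6
7, 7, 7
6, 5, 5, 5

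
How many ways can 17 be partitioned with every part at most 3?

There are too many to list fully; the first 12 (by largest part) are:
3+3+3+3+3+2
3+3+3+3+3+1+1
3+3+3+3+2+2+1
3+3+3+3+2+1+1+1
3+3+3+3+1+1+1+1+1
3+3+3+2+2+2+2
3+3+3+2+2+2+1+1
3+3+3+2+2+1+1+1+1
3+3+3+2+1+1+1+1+1+1
3+3+3+1+1+1+1+1+1+1+1
3+3+2+2+2+2+2+1
3+3+2+2+2+2+1+1+1
…and 21 more, for 33 total.

33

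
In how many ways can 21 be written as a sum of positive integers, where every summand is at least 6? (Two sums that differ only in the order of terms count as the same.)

Enumerating:
21
15+6
14+7
13+8
12+9
11+10
9+6+6
8+7+6
7+7+7

9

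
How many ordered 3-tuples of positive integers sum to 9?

By stars and bars with positive parts, the count is C(8,2) = 28.

28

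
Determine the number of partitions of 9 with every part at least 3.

4

Enumerating:
9
6,3
5,4
3,3,3
That's 4 in total.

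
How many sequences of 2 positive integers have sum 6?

5

Equivalently, choose which 1 of the 5 gaps become plus signs: C(5,1) = 5.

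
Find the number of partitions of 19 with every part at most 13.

471

Direct enumeration gives 471 partitions.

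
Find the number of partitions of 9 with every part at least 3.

4

Enumerating:
9
6 + 3
5 + 4
3 + 3 + 3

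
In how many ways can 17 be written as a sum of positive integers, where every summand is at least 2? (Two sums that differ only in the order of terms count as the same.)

66

A partial list (first 12 by largest part):
17
15,2
14,3
13,4
13,2,2
12,5
12,3,2
11,6
11,4,2
11,3,3
11,2,2,2
10,7
…and 54 more, for 66 total.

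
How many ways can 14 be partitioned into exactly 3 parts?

16

Enumerating:
1,1,12
1,2,11
1,3,10
2,2,10
1,4,9
2,3,9
1,5,8
2,4,8
3,3,8
1,6,7
2,5,7
3,4,7
2,6,6
3,5,6
4,4,6
4,5,5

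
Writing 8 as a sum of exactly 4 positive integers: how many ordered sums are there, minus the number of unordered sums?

Compositions: C(7,3) = 35.
Unordered (partitions into 4 parts): 5.
Difference: 35 − 5 = 30.

30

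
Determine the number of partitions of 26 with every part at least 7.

They are:
26
19, 7
18, 8
17, 9
16, 10
15, 11
14, 12
13, 13
12, 7, 7
11, 8, 7
10, 9, 7
10, 8, 8
9, 9, 8

13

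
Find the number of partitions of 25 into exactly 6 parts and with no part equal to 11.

212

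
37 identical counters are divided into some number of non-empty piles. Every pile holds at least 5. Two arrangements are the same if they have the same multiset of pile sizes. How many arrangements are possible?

Direct enumeration gives 202 partitions.

202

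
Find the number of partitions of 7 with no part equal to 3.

10

The partitions of 7 that satisfy the conditions:
7
6,1
5,2
5,1,1
4,2,1
4,1,1,1
2,2,2,1
2,2,1,1,1
2,1,1,1,1,1
1,1,1,1,1,1,1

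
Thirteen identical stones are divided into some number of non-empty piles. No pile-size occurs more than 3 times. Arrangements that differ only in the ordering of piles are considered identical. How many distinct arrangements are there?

64

There are too many to list fully; the first 12 (by largest part) are:
13
12+1
11+2
11+1+1
10+3
10+2+1
10+1+1+1
9+4
9+3+1
9+2+2
9+2+1+1
8+5
…and 52 more, for 64 total.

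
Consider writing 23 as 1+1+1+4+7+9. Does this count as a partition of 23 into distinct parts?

The parts sum to 23, and the condition 'all summands are distinct' is violated.

No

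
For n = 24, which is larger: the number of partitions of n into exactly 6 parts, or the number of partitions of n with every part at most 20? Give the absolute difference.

Partitions of 24 into exactly 6 parts: 199.
Partitions of 24 with every part at most 20: 1568.
|199 − 1568| = 1369.

1369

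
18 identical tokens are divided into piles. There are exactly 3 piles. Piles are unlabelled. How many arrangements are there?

27

A partial list (first 12 by largest part):
16 + 1 + 1
15 + 2 + 1
14 + 3 + 1
14 + 2 + 2
13 + 4 + 1
13 + 3 + 2
12 + 5 + 1
12 + 4 + 2
12 + 3 + 3
11 + 6 + 1
11 + 5 + 2
11 + 4 + 3
…and 15 more, for 27 total.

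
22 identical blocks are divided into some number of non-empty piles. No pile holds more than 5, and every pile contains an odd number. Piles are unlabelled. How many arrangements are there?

23

They are:
5,5,5,5,1,1
5,5,5,3,3,1
5,5,5,3,1,1,1,1
5,5,5,1,1,1,1,1,1,1
5,5,3,3,3,3
5,5,3,3,3,1,1,1
5,5,3,3,1,1,1,1,1,1
5,5,3,1,1,1,1,1,1,1,1,1
5,5,1,1,1,1,1,1,1,1,1,1,1,1
5,3,3,3,3,3,1,1
5,3,3,3,3,1,1,1,1,1
5,3,3,3,1,1,1,1,1,1,1,1
5,3,3,1,1,1,1,1,1,1,1,1,1,1
5,3,1,1,1,1,1,1,1,1,1,1,1,1,1,1
5,1,1,1,1,1,1,1,1,1,1,1,1,1,1,1,1,1
3,3,3,3,3,3,3,1
3,3,3,3,3,3,1,1,1,1
3,3,3,3,3,1,1,1,1,1,1,1
3,3,3,3,1,1,1,1,1,1,1,1,1,1
3,3,3,1,1,1,1,1,1,1,1,1,1,1,1,1
3,3,1,1,1,1,1,1,1,1,1,1,1,1,1,1,1,1
3,1,1,1,1,1,1,1,1,1,1,1,1,1,1,1,1,1,1,1
1,1,1,1,1,1,1,1,1,1,1,1,1,1,1,1,1,1,1,1,1,1
Counting gives 23.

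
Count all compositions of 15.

There are 14 gaps and each independently is a cut or not, giving 2^14 = 16384.

16384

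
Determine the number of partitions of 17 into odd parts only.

38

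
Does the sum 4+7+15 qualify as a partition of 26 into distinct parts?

The parts sum to 26, and the condition 'all summands are distinct' holds.

Yes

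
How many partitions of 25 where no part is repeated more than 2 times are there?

513

Direct enumeration gives 513 partitions.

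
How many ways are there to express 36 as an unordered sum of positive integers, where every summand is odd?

Counting exhaustively, 668 partitions satisfy the conditions.

668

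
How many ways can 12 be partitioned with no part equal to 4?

55

A partial list (first 12 by largest part):
12
11+1
10+2
10+1+1
9+3
9+2+1
9+1+1+1
8+3+1
8+2+2
8+2+1+1
8+1+1+1+1
7+5
…and 43 more, for 55 total.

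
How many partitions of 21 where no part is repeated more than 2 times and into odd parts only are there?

20

Enumerating:
21
1,1,19
1,3,17
1,5,15
3,3,15
1,7,13
3,5,13
1,1,3,3,13
1,9,11
3,7,11
5,5,11
1,1,3,5,11
3,9,9
5,7,9
1,1,3,7,9
1,1,5,5,9
1,3,3,5,9
1,1,5,7,7
1,3,3,7,7
1,3,5,5,7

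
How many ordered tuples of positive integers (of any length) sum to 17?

Each of the 16 gaps between 17 units is either a break or not: 2^16 = 65536.

65536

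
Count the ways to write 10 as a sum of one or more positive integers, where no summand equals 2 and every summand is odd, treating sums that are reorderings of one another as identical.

10

Enumerating:
9 + 1
7 + 3
7 + 1 + 1 + 1
5 + 5
5 + 3 + 1 + 1
5 + 1 + 1 + 1 + 1 + 1
3 + 3 + 3 + 1
3 + 3 + 1 + 1 + 1 + 1
3 + 1 + 1 + 1 + 1 + 1 + 1 + 1
1 + 1 + 1 + 1 + 1 + 1 + 1 + 1 + 1 + 1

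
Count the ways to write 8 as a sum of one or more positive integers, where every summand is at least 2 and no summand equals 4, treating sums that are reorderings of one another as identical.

5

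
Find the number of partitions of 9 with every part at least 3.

Enumerating:
9
3,6
4,5
3,3,3
That's 4 in total.

4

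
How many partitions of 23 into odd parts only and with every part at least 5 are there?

They are:
23
13 + 5 + 5
11 + 7 + 5
9 + 9 + 5
9 + 7 + 7
That's 5 in total.

5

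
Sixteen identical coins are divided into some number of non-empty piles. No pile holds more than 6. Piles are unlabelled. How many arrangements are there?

Systematic enumeration (by largest part, then next-largest, …) yields 136.

136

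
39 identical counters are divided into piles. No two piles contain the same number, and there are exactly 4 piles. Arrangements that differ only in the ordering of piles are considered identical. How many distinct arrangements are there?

270

There are 270 such partitions.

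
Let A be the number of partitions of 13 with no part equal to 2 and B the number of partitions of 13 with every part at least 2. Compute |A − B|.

21

Partitions of 13 with no part equal to 2: 45.
Partitions of 13 with every part at least 2: 24.
|45 − 24| = 21.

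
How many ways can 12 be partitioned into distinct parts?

15

Enumerating:
12
1,11
2,10
3,9
1,2,9
4,8
1,3,8
5,7
1,4,7
2,3,7
1,5,6
2,4,6
1,2,3,6
3,4,5
1,2,4,5
That's 15 in total.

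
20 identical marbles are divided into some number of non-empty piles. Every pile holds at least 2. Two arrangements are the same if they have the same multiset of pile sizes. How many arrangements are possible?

There are 137 such partitions.

137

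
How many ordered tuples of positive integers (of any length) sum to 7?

Each of the 6 gaps between 7 units is either a break or not: 2^6 = 64.

64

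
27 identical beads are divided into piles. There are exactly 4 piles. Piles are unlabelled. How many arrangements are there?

150

Systematic enumeration (by largest part, then next-largest, …) yields 150.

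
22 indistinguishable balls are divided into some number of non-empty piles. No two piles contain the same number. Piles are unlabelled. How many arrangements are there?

A full systematic count gives 89.

89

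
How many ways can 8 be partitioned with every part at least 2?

7

Enumerating:
8
6, 2
5, 3
4, 4
4, 2, 2
3, 3, 2
2, 2, 2, 2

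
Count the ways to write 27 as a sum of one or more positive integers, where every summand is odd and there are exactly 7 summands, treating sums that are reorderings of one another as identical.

38

A partial list (first 12 by largest part):
1+1+1+1+1+1+21
1+1+1+1+1+3+19
1+1+1+1+1+5+17
1+1+1+1+3+3+17
1+1+1+1+1+7+15
1+1+1+1+3+5+15
1+1+1+3+3+3+15
1+1+1+1+1+9+13
1+1+1+1+3+7+13
1+1+1+1+5+5+13
1+1+1+3+3+5+13
1+1+3+3+3+3+13
…and 26 more, for 38 total.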